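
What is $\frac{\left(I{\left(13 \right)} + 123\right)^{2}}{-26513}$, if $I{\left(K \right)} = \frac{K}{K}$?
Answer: $- \frac{15376}{26513} \approx -0.57994$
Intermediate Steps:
$I{\left(K \right)} = 1$
$\frac{\left(I{\left(13 \right)} + 123\right)^{2}}{-26513} = \frac{\left(1 + 123\right)^{2}}{-26513} = 124^{2} \left(- \frac{1}{26513}\right) = 15376 \left(- \frac{1}{26513}\right) = - \frac{15376}{26513}$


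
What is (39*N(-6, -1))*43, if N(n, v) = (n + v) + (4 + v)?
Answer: -6708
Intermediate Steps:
N(n, v) = 4 + n + 2*v
(39*N(-6, -1))*43 = (39*(4 - 6 + 2*(-1)))*43 = (39*(4 - 6 - 2))*43 = (39*(-4))*43 = -156*43 = -6708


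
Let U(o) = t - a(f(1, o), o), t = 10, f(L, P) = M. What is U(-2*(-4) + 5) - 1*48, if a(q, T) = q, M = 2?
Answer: -40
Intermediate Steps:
f(L, P) = 2
U(o) = 8 (U(o) = 10 - 1*2 = 10 - 2 = 8)
U(-2*(-4) + 5) - 1*48 = 8 - 1*48 = 8 - 48 = -40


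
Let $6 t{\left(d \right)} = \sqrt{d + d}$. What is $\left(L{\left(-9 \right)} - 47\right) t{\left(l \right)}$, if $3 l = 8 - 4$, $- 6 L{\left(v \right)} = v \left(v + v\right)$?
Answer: $- \frac{74 \sqrt{6}}{9} \approx -20.14$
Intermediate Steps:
$L{\left(v \right)} = - \frac{v^{2}}{3}$ ($L{\left(v \right)} = - \frac{v \left(v + v\right)}{6} = - \frac{v 2 v}{6} = - \frac{2 v^{2}}{6} = - \frac{v^{2}}{3}$)
$l = \frac{4}{3}$ ($l = \frac{8 - 4}{3} = \frac{1}{3} \cdot 4 = \frac{4}{3} \approx 1.3333$)
$t{\left(d \right)} = \frac{\sqrt{2} \sqrt{d}}{6}$ ($t{\left(d \right)} = \frac{\sqrt{d + d}}{6} = \frac{\sqrt{2 d}}{6} = \frac{\sqrt{2} \sqrt{d}}{6}$)
$\left(L{\left(-9 \right)} - 47\right) t{\left(l \right)} = \left(- \frac{\left(-9\right)^{2}}{3} - 47\right) \frac{\sqrt{2} \sqrt{\frac{4}{3}}}{6} = \left(\left(- \frac{1}{3}\right) 81 - 47\right) \frac{\sqrt{2} \frac{2 \sqrt{3}}{3}}{6} = \left(-27 - 47\right) \frac{\sqrt{6}}{9} = - 74 \frac{\sqrt{6}}{9} = - \frac{74 \sqrt{6}}{9}$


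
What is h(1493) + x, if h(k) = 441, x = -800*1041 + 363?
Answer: -831996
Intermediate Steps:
x = -832437 (x = -832800 + 363 = -832437)
h(1493) + x = 441 - 832437 = -831996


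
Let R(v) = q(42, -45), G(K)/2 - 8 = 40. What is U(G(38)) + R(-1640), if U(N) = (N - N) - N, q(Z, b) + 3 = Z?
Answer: -57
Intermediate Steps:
q(Z, b) = -3 + Z
G(K) = 96 (G(K) = 16 + 2*40 = 16 + 80 = 96)
R(v) = 39 (R(v) = -3 + 42 = 39)
U(N) = -N (U(N) = 0 - N = -N)
U(G(38)) + R(-1640) = -1*96 + 39 = -96 + 39 = -57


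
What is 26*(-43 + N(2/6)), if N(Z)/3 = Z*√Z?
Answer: -1118 + 26*√3/3 ≈ -1103.0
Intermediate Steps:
N(Z) = 3*Z^(3/2) (N(Z) = 3*(Z*√Z) = 3*Z^(3/2))
26*(-43 + N(2/6)) = 26*(-43 + 3*(2/6)^(3/2)) = 26*(-43 + 3*(2*(⅙))^(3/2)) = 26*(-43 + 3*(⅓)^(3/2)) = 26*(-43 + 3*(√3/9)) = 26*(-43 + √3/3) = -1118 + 26*√3/3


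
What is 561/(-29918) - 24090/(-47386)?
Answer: 347070537/708847174 ≈ 0.48963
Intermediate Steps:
561/(-29918) - 24090/(-47386) = 561*(-1/29918) - 24090*(-1/47386) = -561/29918 + 12045/23693 = 347070537/708847174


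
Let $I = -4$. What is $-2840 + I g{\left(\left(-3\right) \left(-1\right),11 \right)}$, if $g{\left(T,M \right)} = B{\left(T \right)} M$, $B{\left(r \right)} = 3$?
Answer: $-2972$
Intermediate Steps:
$g{\left(T,M \right)} = 3 M$
$-2840 + I g{\left(\left(-3\right) \left(-1\right),11 \right)} = -2840 - 4 \cdot 3 \cdot 11 = -2840 - 132 = -2972$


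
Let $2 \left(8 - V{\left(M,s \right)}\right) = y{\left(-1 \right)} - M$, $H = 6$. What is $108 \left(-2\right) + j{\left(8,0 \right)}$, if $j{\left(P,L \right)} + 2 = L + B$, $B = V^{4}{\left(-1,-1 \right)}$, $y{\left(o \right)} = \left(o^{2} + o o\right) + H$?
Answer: $- \frac{1087}{16} \approx -67.938$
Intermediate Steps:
$y{\left(o \right)} = 6 + 2 o^{2}$ ($y{\left(o \right)} = \left(o^{2} + o o\right) + 6 = \left(o^{2} + o^{2}\right) + 6 = 2 o^{2} + 6 = 6 + 2 o^{2}$)
$V{\left(M,s \right)} = 4 + \frac{M}{2}$ ($V{\left(M,s \right)} = 8 - \frac{\left(6 + 2 \left(-1\right)^{2}\right) - M}{2} = 8 - \frac{\left(6 + 2 \cdot 1\right) - M}{2} = 8 - \frac{\left(6 + 2\right) - M}{2} = 8 - \frac{8 - M}{2} = 8 + \left(-4 + \frac{M}{2}\right) = 4 + \frac{M}{2}$)
$B = \frac{2401}{16}$ ($B = \left(4 + \frac{1}{2} \left(-1\right)\right)^{4} = \left(4 - \frac{1}{2}\right)^{4} = \left(\frac{7}{2}\right)^{4} = \frac{2401}{16} \approx 150.06$)
$j{\left(P,L \right)} = \frac{2369}{16} + L$ ($j{\left(P,L \right)} = -2 + \left(L + \frac{2401}{16}\right) = -2 + \left(\frac{2401}{16} + L\right) = \frac{2369}{16} + L$)
$108 \left(-2\right) + j{\left(8,0 \right)} = 108 \left(-2\right) + \left(\frac{2369}{16} + 0\right) = -216 + \frac{2369}{16} = - \frac{1087}{16}$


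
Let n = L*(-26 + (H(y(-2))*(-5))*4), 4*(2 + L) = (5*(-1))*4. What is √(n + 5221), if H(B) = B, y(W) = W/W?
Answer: √5543 ≈ 74.451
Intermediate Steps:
y(W) = 1
L = -7 (L = -2 + ((5*(-1))*4)/4 = -2 + (-5*4)/4 = -2 + (¼)*(-20) = -2 - 5 = -7)
n = 322 (n = -7*(-26 + (1*(-5))*4) = -7*(-26 - 5*4) = -7*(-26 - 20) = -7*(-46) = 322)
√(n + 5221) = √(322 + 5221) = √5543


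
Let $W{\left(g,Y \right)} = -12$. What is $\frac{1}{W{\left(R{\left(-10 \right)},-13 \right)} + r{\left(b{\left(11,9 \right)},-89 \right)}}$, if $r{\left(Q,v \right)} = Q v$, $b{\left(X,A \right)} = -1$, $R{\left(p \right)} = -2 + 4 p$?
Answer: $\frac{1}{77} \approx 0.012987$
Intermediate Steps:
$\frac{1}{W{\left(R{\left(-10 \right)},-13 \right)} + r{\left(b{\left(11,9 \right)},-89 \right)}} = \frac{1}{-12 - -89} = \frac{1}{-12 + 89} = \frac{1}{77}$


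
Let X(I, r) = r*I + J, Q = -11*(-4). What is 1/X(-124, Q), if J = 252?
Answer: -1/5204 ≈ -0.00019216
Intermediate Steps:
Q = 44
X(I, r) = 252 + I*r (X(I, r) = r*I + 252 = I*r + 252 = 252 + I*r)
1/X(-124, Q) = 1/(252 - 124*44) = 1/(252 - 5456) = 1/(-5204) = -1/5204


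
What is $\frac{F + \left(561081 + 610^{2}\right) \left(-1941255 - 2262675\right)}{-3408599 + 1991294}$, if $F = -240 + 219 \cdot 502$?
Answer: $\frac{1307675830544}{472435} \approx 2.7679 \cdot 10^{6}$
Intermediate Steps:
$F = 109698$ ($F = -240 + 109938 = 109698$)
$\frac{F + \left(561081 + 610^{2}\right) \left(-1941255 - 2262675\right)}{-3408599 + 1991294} = \frac{109698 + \left(561081 + 610^{2}\right) \left(-1941255 - 2262675\right)}{-3408599 + 1991294} = \frac{109698 + \left(561081 + 372100\right) \left(-4203930\right)}{-1417305} = \left(109698 + 933181 \left(-4203930\right)\right) \left(- \frac{1}{1417305}\right) = \left(109698 - 3923027601330\right) \left(- \frac{1}{1417305}\right) = \left(-3923027491632\right) \left(- \frac{1}{1417305}\right) = \frac{1307675830544}{472435}$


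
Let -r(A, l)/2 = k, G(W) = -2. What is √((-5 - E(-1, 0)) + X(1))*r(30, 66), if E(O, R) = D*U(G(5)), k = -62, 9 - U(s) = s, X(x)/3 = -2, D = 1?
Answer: 124*I*√22 ≈ 581.61*I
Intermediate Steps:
X(x) = -6 (X(x) = 3*(-2) = -6)
U(s) = 9 - s
r(A, l) = 124 (r(A, l) = -2*(-62) = 124)
E(O, R) = 11 (E(O, R) = 1*(9 - 1*(-2)) = 1*(9 + 2) = 1*11 = 11)
√((-5 - E(-1, 0)) + X(1))*r(30, 66) = √((-5 - 1*11) - 6)*124 = √((-5 - 11) - 6)*124 = √(-16 - 6)*124 = √(-22)*124 = (I*√22)*124 = 124*I*√22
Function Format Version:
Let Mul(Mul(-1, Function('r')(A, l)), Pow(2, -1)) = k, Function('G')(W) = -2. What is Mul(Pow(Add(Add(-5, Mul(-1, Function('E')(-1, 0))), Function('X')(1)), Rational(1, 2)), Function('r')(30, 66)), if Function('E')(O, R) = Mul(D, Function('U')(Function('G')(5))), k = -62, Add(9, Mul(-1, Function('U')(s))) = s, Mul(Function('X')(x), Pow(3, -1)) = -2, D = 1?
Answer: Mul(124, I, Pow(22, Rational(1, 2))) ≈ Mul(581.61, I)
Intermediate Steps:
Function('X')(x) = -6 (Function('X')(x) = Mul(3, -2) = -6)
Function('U')(s) = Add(9, Mul(-1, s))
Function('r')(A, l) = 124 (Function('r')(A, l) = Mul(-2, -62) = 124)
Function('E')(O, R) = 11 (Function('E')(O, R) = Mul(1, Add(9, Mul(-1, -2))) = Mul(1, Add(9, 2)) = Mul(1, 11) = 11)
Mul(Pow(Add(Add(-5, Mul(-1, Function('E')(-1, 0))), Function('X')(1)), Rational(1, 2)), Function('r')(30, 66)) = Mul(Pow(Add(Add(-5, Mul(-1, 11)), -6), Rational(1, 2)), 124) = Mul(Pow(Add(Add(-5, -11), -6), Rational(1, 2)), 124) = Mul(Pow(Add(-16, -6), Rational(1, 2)), 124) = Mul(Pow(-22, Rational(1, 2)), 124) = Mul(Mul(I, Pow(22, Rational(1, 2))), 124) = Mul(124, I, Pow(22, Rational(1, 2)))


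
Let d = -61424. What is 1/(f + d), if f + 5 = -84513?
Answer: -1/145942 ≈ -6.8520e-6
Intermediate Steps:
f = -84518 (f = -5 - 84513 = -84518)
1/(f + d) = 1/(-84518 - 61424) = 1/(-145942) = -1/145942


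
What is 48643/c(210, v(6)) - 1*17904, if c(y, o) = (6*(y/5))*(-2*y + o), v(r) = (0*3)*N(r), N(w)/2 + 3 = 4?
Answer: -270715429/15120 ≈ -17904.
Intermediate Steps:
N(w) = 2 (N(w) = -6 + 2*4 = -6 + 8 = 2)
v(r) = 0 (v(r) = (0*3)*2 = 0*2 = 0)
c(y, o) = 6*y*(o - 2*y)/5 (c(y, o) = (6*(y*(1/5)))*(o - 2*y) = (6*(y/5))*(o - 2*y) = (6*y/5)*(o - 2*y) = 6*y*(o - 2*y)/5)
48643/c(210, v(6)) - 1*17904 = 48643/(((6/5)*210*(0 - 2*210))) - 1*17904 = 48643/(((6/5)*210*(0 - 420))) - 17904 = 48643/(((6/5)*210*(-420))) - 17904 = 48643/(-105840) - 17904 = 48643*(-1/105840) - 17904 = -6949/15120 - 17904 = -270715429/15120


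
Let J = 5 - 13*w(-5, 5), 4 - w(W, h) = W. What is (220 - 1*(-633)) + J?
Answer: 741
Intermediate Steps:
w(W, h) = 4 - W
J = -112 (J = 5 - 13*(4 - 1*(-5)) = 5 - 13*(4 + 5) = 5 - 13*9 = 5 - 117 = -112)
(220 - 1*(-633)) + J = (220 - 1*(-633)) - 112 = (220 + 633) - 112 = 853 - 112 = 741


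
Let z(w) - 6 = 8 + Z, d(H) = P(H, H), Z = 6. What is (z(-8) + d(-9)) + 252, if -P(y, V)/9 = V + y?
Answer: 434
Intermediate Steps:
P(y, V) = -9*V - 9*y (P(y, V) = -9*(V + y) = -9*V - 9*y)
d(H) = -18*H (d(H) = -9*H - 9*H = -18*H)
z(w) = 20 (z(w) = 6 + (8 + 6) = 6 + 14 = 20)
(z(-8) + d(-9)) + 252 = (20 - 18*(-9)) + 252 = (20 + 162) + 252 = 182 + 252 = 434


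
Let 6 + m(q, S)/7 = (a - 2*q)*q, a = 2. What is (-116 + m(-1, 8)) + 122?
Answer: -64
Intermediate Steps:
m(q, S) = -42 + 7*q*(2 - 2*q) (m(q, S) = -42 + 7*((2 - 2*q)*q) = -42 + 7*(q*(2 - 2*q)) = -42 + 7*q*(2 - 2*q))
(-116 + m(-1, 8)) + 122 = (-116 + (-42 - 14*(-1)**2 + 14*(-1))) + 122 = (-116 + (-42 - 14*1 - 14)) + 122 = (-116 + (-42 - 14 - 14)) + 122 = (-116 - 70) + 122 = -186 + 122 = -64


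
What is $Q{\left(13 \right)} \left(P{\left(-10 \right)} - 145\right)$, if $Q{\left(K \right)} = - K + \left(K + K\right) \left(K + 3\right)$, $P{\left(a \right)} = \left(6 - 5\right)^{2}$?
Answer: $-58032$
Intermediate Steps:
$P{\left(a \right)} = 1$ ($P{\left(a \right)} = 1^{2} = 1$)
$Q{\left(K \right)} = - K + 2 K \left(3 + K\right)$
$Q{\left(13 \right)} \left(P{\left(-10 \right)} - 145\right) = 13 \left(5 + 2 \cdot 13\right) \left(1 - 145\right) = 13 \left(5 + 26\right) \left(-144\right) = 13 \cdot 31 \left(-144\right) = 403 \left(-144\right) = -58032$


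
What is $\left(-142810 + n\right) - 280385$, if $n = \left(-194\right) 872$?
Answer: $-592363$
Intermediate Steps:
$n = -169168$
$\left(-142810 + n\right) - 280385 = \left(-142810 - 169168\right) - 280385 = -311978 - 280385 = -592363$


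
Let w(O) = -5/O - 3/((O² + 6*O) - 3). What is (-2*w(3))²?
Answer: 1849/144 ≈ 12.840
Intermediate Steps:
w(O) = -5/O - 3/(-3 + O² + 6*O)
(-2*w(3))² = (-2*(15 - 33*3 - 5*3²)/(3*(-3 + 3² + 6*3)))² = (-2*(15 - 99 - 5*9)/(3*(-3 + 9 + 18)))² = (-2*(15 - 99 - 45)/(3*24))² = (-2*(-129)/(3*24))² = (-2*(-43/24))² = (43/12)² = 1849/144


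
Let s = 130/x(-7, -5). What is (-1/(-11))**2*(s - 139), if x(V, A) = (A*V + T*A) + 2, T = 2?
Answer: -3623/3267 ≈ -1.1090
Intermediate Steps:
x(V, A) = 2 + 2*A + A*V (x(V, A) = (A*V + 2*A) + 2 = (2*A + A*V) + 2 = 2 + 2*A + A*V)
s = 130/27 (s = 130/(2 + 2*(-5) - 5*(-7)) = 130/(2 - 10 + 35) = 130/27 ≈ 4.8148)
(-1/(-11))**2*(s - 139) = (-1/(-11))**2*(130/27 - 139) = (-1*(-1/11))**2*(-3623/27) = (1/11)**2*(-3623/27) = (1/121)*(-3623/27) = -3623/3267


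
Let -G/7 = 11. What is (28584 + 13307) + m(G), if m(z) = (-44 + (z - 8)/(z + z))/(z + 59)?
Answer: 116128543/2772 ≈ 41893.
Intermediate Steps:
G = -77 (G = -7*11 = -77)
m(z) = (-44 + (-8 + z)/(2*z))/(59 + z) (m(z) = (-44 + (-8 + z)/((2*z)))/(59 + z) = (-44 + (-8 + z)*(1/(2*z)))/(59 + z) = (-44 + (-8 + z)/(2*z))/(59 + z))
(28584 + 13307) + m(G) = (28584 + 13307) + (½)*(-8 - 87*(-77))/(-77*(59 - 77)) = 41891 + (½)*(-1/77)*(-8 + 6699)/(-18) = 41891 + (½)*(-1/77)*(-1/18)*6691 = 41891 + 6691/2772 = 116128543/2772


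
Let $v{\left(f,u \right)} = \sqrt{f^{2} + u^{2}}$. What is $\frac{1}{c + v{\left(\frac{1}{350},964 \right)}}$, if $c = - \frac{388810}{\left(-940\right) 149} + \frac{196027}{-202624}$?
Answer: $- \frac{111522993904534359280000}{57303171389851171934206519471} + \frac{176180595965339033600 \sqrt{113838760001}}{57303171389851171934206519471} \approx 0.0010354$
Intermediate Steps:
$c = \frac{2566334791}{1418975872}$ ($c = - \frac{388810}{-140060} + 196027 \left(- \frac{1}{202624}\right) = \left(-388810\right) \left(- \frac{1}{140060}\right) - \frac{196027}{202624} = \frac{38881}{14006} - \frac{196027}{202624} = \frac{2566334791}{1418975872} \approx 1.8086$)
$\frac{1}{c + v{\left(\frac{1}{350},964 \right)}} = \frac{1}{\frac{2566334791}{1418975872} + \sqrt{\left(\frac{1}{350}\right)^{2} + 964^{2}}} = \frac{1}{\frac{2566334791}{1418975872} + \sqrt{\left(\frac{1}{350}\right)^{2} + 929296}} = \frac{1}{\frac{2566334791}{1418975872} + \sqrt{\frac{1}{122500} + 929296}} = \frac{1}{\frac{2566334791}{1418975872} + \sqrt{\frac{113838760001}{122500}}} = \frac{1}{\frac{2566334791}{1418975872} + \frac{\sqrt{113838760001}}{350}}$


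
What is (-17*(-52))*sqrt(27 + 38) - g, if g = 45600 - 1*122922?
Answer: 77322 + 884*sqrt(65) ≈ 84449.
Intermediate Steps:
g = -77322 (g = 45600 - 122922 = -77322)
(-17*(-52))*sqrt(27 + 38) - g = (-17*(-52))*sqrt(27 + 38) - 1*(-77322) = 884*sqrt(65) + 77322 = 77322 + 884*sqrt(65)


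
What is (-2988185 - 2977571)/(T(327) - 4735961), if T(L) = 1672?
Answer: 5965756/4734289 ≈ 1.2601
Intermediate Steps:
(-2988185 - 2977571)/(T(327) - 4735961) = (-2988185 - 2977571)/(1672 - 4735961) = -5965756/(-4734289) = -5965756*(-1/4734289) = 5965756/4734289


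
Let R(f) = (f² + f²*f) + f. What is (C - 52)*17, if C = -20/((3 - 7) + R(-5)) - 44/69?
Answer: -6706636/7521 ≈ -891.72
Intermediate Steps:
R(f) = f + f² + f³ (R(f) = (f² + f³) + f = f + f² + f³)
C = -3416/7521 (C = -20/((3 - 7) - 5*(1 - 5 + (-5)²)) - 44/69 = -20/(-4 - 5*(1 - 5 + 25)) - 44*1/69 = -20/(-4 - 5*21) - 44/69 = -20/(-4 - 105) - 44/69 = -20/(-109) - 44/69 = -20*(-1/109) - 44/69 = 20/109 - 44/69 = -3416/7521 ≈ -0.45420)
(C - 52)*17 = (-3416/7521 - 52)*17 = -394508/7521*17 = -6706636/7521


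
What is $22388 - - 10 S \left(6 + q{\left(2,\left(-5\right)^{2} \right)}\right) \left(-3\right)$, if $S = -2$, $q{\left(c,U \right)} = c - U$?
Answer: $21368$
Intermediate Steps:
$22388 - - 10 S \left(6 + q{\left(2,\left(-5\right)^{2} \right)}\right) \left(-3\right) = 22388 - - 10 \left(- 2 \left(6 + \left(2 - \left(-5\right)^{2}\right)\right)\right) \left(-3\right) = 22388 - - 10 \left(- 2 \left(6 + \left(2 - 25\right)\right)\right) \left(-3\right) = 22388 - - 10 \left(- 2 \left(6 - 23\right)\right) \left(-3\right) = 22388 - - 10 \left(\left(-2\right) \left(-17\right)\right) \left(-3\right) = 22388 - \left(-10\right) 34 \left(-3\right) = 22388 - \left(-340\right) \left(-3\right) = 22388 - 1020 = 21368$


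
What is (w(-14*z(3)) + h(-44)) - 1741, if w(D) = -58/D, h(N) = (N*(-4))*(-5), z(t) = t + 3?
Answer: -110053/42 ≈ -2620.3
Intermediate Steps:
z(t) = 3 + t
h(N) = 20*N (h(N) = -4*N*(-5) = 20*N)
(w(-14*z(3)) + h(-44)) - 1741 = (-58*(-1/(14*(3 + 3))) + 20*(-44)) - 1741 = (-58/((-14*6)) - 880) - 1741 = (-58/(-84) - 880) - 1741 = (-58*(-1/84) - 880) - 1741 = (29/42 - 880) - 1741 = -36931/42 - 1741 = -110053/42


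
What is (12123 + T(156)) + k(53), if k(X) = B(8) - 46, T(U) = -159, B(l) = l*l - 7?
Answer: 11975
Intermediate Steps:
B(l) = -7 + l**2 (B(l) = l**2 - 7 = -7 + l**2)
k(X) = 11 (k(X) = (-7 + 8**2) - 46 = (-7 + 64) - 46 = 57 - 46 = 11)
(12123 + T(156)) + k(53) = (12123 - 159) + 11 = 11964 + 11 = 11975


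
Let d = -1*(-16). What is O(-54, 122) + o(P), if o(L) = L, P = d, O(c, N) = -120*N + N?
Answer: -14502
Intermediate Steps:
O(c, N) = -119*N
d = 16
P = 16
O(-54, 122) + o(P) = -119*122 + 16 = -14518 + 16 = -14502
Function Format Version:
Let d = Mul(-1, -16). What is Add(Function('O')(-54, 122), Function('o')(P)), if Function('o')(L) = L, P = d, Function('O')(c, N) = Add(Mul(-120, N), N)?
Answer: -14502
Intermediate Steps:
Function('O')(c, N) = Mul(-119, N)
d = 16
P = 16
Add(Function('O')(-54, 122), Function('o')(P)) = Add(Mul(-119, 122), 16) = Add(-14518, 16) = -14502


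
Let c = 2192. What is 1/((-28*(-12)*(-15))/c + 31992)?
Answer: 137/4382589 ≈ 3.1260e-5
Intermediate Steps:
1/((-28*(-12)*(-15))/c + 31992) = 1/((-28*(-12)*(-15))/2192 + 31992) = 1/((336*(-15))*(1/2192) + 31992) = 1/(-5040*1/2192 + 31992) = 1/(-315/137 + 31992) = 1/(4382589/137) = 137/4382589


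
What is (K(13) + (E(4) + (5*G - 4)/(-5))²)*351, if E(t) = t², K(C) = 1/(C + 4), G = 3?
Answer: 28417662/425 ≈ 66865.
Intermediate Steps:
K(C) = 1/(4 + C)
(K(13) + (E(4) + (5*G - 4)/(-5))²)*351 = (1/(4 + 13) + (4² + (5*3 - 4)/(-5))²)*351 = (1/17 + (16 + (15 - 4)*(-⅕))²)*351 = (1/17 + (16 + 11*(-⅕))²)*351 = (1/17 + (16 - 11/5)²)*351 = (1/17 + (69/5)²)*351 = (1/17 + 4761/25)*351 = (80962/425)*351 = 28417662/425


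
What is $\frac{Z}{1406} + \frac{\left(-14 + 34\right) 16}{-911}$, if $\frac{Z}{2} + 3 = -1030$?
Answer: $- \frac{1166023}{640433} \approx -1.8207$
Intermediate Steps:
$Z = -2066$ ($Z = -6 + 2 \left(-1030\right) = -6 - 2060 = -2066$)
$\frac{Z}{1406} + \frac{\left(-14 + 34\right) 16}{-911} = - \frac{2066}{1406} + \frac{\left(-14 + 34\right) 16}{-911} = \left(-2066\right) \frac{1}{1406} + 20 \cdot 16 \left(- \frac{1}{911}\right) = - \frac{1033}{703} + 320 \left(- \frac{1}{911}\right) = - \frac{1033}{703} - \frac{320}{911} = - \frac{1166023}{640433}$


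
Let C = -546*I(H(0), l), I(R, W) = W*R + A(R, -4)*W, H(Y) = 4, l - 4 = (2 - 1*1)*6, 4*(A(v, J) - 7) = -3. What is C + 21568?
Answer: -34397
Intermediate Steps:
A(v, J) = 25/4 (A(v, J) = 7 + (¼)*(-3) = 7 - ¾ = 25/4)
l = 10 (l = 4 + (2 - 1*1)*6 = 4 + (2 - 1)*6 = 4 + 1*6 = 4 + 6 = 10)
I(R, W) = 25*W/4 + R*W (I(R, W) = W*R + 25*W/4 = R*W + 25*W/4 = 25*W/4 + R*W)
C = -55965 (C = -273*10*(25 + 4*4)/2 = -273*10*(25 + 16)/2 = -273*10*41/2 = -546*205/2 = -55965)
C + 21568 = -55965 + 21568 = -34397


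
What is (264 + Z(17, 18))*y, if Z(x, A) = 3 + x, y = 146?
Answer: 41464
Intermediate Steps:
(264 + Z(17, 18))*y = (264 + (3 + 17))*146 = (264 + 20)*146 = 284*146 = 41464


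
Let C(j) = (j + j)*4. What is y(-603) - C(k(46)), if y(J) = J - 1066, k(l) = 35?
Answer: -1949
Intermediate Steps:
C(j) = 8*j (C(j) = (2*j)*4 = 8*j)
y(J) = -1066 + J
y(-603) - C(k(46)) = (-1066 - 603) - 8*35 = -1669 - 1*280 = -1669 - 280 = -1949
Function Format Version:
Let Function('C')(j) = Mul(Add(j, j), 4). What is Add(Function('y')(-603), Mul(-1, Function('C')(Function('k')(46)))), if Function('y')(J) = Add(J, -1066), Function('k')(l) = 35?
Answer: -1949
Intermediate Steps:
Function('C')(j) = Mul(8, j) (Function('C')(j) = Mul(Mul(2, j), 4) = Mul(8, j))
Function('y')(J) = Add(-1066, J)
Add(Function('y')(-603), Mul(-1, Function('C')(Function('k')(46)))) = Add(Add(-1066, -603), Mul(-1, Mul(8, 35))) = Add(-1669, Mul(-1, 280)) = Add(-1669, -280) = -1949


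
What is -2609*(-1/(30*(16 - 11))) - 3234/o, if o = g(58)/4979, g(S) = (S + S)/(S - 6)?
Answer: -31398992039/4350 ≈ -7.2182e+6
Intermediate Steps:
g(S) = 2*S/(-6 + S) (g(S) = (2*S)/(-6 + S) = 2*S/(-6 + S))
o = 29/64727 (o = (2*58/(-6 + 58))/4979 = (2*58/52)*(1/4979) = (2*58*(1/52))*(1/4979) = (29/13)*(1/4979) = 29/64727 ≈ 0.00044804)
-2609*(-1/(30*(16 - 11))) - 3234/o = -2609*(-1/(30*(16 - 11))) - 3234/29/64727 = -2609/((-30*5)) - 3234*64727/29 = -2609/(-150) - 209327118/29 = -2609*(-1/150) - 209327118/29 = 2609/150 - 209327118/29 = -31398992039/4350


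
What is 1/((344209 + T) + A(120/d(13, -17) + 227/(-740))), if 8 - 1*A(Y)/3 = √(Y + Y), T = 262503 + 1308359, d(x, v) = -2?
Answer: 236195050/452335959413631 + I*√16511990/452335959413631 ≈ 5.2217e-7 + 8.9834e-12*I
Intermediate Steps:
T = 1570862
A(Y) = 24 - 3*√2*√Y (A(Y) = 24 - 3*√(Y + Y) = 24 - 3*√2*√Y)
1/((344209 + T) + A(120/d(13, -17) + 227/(-740))) = 1/((344209 + 1570862) + (24 - 3*√2*√(120/(-2) + 227/(-740)))) = 1/(1915071 + (24 - 3*√2*√(120*(-½) + 227*(-1/740)))) = 1/(1915071 + (24 - 3*√2*√(-60 - 227/740))) = 1/(1915071 + (24 - 3*√2*√(-44627/740))) = 1/(1915071 + (24 - 3*√2*I*√8255995/370)) = 1/(1915071 + (24 - 3*I*√16511990/370)) = 1/(1915095 - 3*I*√16511990/370)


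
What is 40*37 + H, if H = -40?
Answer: 1440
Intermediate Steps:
40*37 + H = 40*37 - 40 = 1480 - 40 = 1440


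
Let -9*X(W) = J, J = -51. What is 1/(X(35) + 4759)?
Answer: 3/14294 ≈ 0.00020988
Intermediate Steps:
X(W) = 17/3 (X(W) = -1/9*(-51) = 17/3)
1/(X(35) + 4759) = 1/(17/3 + 4759) = 1/(14294/3) = 3/14294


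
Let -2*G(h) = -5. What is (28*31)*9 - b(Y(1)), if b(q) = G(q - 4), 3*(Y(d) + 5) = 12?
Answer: 15619/2 ≈ 7809.5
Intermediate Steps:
G(h) = 5/2 (G(h) = -½*(-5) = 5/2)
Y(d) = -1 (Y(d) = -5 + (⅓)*12 = -5 + 4 = -1)
b(q) = 5/2
(28*31)*9 - b(Y(1)) = (28*31)*9 - 1*5/2 = 868*9 - 5/2 = 7812 - 5/2 = 15619/2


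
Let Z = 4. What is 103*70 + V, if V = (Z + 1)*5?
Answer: 7235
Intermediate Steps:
V = 25 (V = (4 + 1)*5 = 5*5 = 25)
103*70 + V = 103*70 + 25 = 7210 + 25 = 7235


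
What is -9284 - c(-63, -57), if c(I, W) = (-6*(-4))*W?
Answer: -7916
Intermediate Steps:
c(I, W) = 24*W
-9284 - c(-63, -57) = -9284 - 24*(-57) = -9284 - 1*(-1368) = -9284 + 1368 = -7916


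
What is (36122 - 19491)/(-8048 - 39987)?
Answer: -16631/48035 ≈ -0.34623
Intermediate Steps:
(36122 - 19491)/(-8048 - 39987) = 16631/(-48035) = 16631*(-1/48035) = -16631/48035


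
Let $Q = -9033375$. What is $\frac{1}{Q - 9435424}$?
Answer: $- \frac{1}{18468799} \approx -5.4145 \cdot 10^{-8}$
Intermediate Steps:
$\frac{1}{Q - 9435424} = \frac{1}{-9033375 - 9435424} = \frac{1}{-18468799} = - \frac{1}{18468799}$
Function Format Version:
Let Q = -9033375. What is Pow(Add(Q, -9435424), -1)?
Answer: Rational(-1, 18468799) ≈ -5.4145e-8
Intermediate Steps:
Pow(Add(Q, -9435424), -1) = Pow(Add(-9033375, -9435424), -1) = Pow(-18468799, -1) = Rational(-1, 18468799)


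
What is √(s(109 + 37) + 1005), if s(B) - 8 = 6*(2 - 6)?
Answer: √989 ≈ 31.448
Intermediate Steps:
s(B) = -16 (s(B) = 8 + 6*(2 - 6) = 8 + 6*(-4) = 8 - 24 = -16)
√(s(109 + 37) + 1005) = √(-16 + 1005) = √989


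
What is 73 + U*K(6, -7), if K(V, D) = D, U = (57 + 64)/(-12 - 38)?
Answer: 4497/50 ≈ 89.940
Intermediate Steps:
U = -121/50 (U = 121/(-50) = 121*(-1/50) = -121/50 ≈ -2.4200)
73 + U*K(6, -7) = 73 - 121/50*(-7) = 73 + 847/50 = 4497/50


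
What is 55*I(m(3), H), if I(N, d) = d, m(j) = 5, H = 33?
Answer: 1815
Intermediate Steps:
55*I(m(3), H) = 55*33 = 1815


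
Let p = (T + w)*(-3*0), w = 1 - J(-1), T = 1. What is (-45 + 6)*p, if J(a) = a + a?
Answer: 0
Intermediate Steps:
J(a) = 2*a
w = 3 (w = 1 - 2*(-1) = 1 - 1*(-2) = 1 + 2 = 3)
p = 0 (p = (1 + 3)*(-3*0) = 4*0 = 0)
(-45 + 6)*p = (-45 + 6)*0 = -39*0 = 0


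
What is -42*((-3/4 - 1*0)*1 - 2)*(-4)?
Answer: -462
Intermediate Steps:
-42*((-3/4 - 1*0)*1 - 2)*(-4) = -42*((-3*¼ + 0)*1 - 2)*(-4) = -42*((-¾ + 0)*1 - 2)*(-4) = -42*(-¾*1 - 2)*(-4) = -42*(-¾ - 2)*(-4) = -42*(-11/4)*(-4) = (231/2)*(-4) = -462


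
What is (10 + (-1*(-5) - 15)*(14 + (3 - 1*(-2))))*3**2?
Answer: -1620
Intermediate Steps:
(10 + (-1*(-5) - 15)*(14 + (3 - 1*(-2))))*3**2 = (10 + (5 - 15)*(14 + (3 + 2)))*9 = (10 - 10*(14 + 5))*9 = (10 - 10*19)*9 = (10 - 190)*9 = -180*9 = -1620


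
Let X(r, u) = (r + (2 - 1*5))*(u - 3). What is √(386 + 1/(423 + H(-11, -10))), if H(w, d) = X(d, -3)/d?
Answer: √415895979/1038 ≈ 19.647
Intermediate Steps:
X(r, u) = (-3 + r)*(-3 + u) (X(r, u) = (r + (2 - 5))*(-3 + u) = (r - 3)*(-3 + u) = (-3 + r)*(-3 + u))
H(w, d) = (18 - 6*d)/d (H(w, d) = (9 - 3*d - 3*(-3) + d*(-3))/d = (9 - 3*d + 9 - 3*d)/d = (18 - 6*d)/d)
√(386 + 1/(423 + H(-11, -10))) = √(386 + 1/(423 + (-6 + 18/(-10)))) = √(386 + 1/(423 + (-6 + 18*(-⅒)))) = √(386 + 1/(423 + (-6 - 9/5))) = √(386 + 1/(423 - 39/5)) = √(386 + 1/(2076/5)) = √(386 + 5/2076) = √(801341/2076) = √415895979/1038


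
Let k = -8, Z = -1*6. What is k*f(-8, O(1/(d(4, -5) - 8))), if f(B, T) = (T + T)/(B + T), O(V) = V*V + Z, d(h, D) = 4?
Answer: -1520/223 ≈ -6.8161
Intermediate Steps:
Z = -6
O(V) = -6 + V² (O(V) = V*V - 6 = V² - 6 = -6 + V²)
f(B, T) = 2*T/(B + T) (f(B, T) = (2*T)/(B + T) = 2*T/(B + T))
k*f(-8, O(1/(d(4, -5) - 8))) = -16*(-6 + (1/(4 - 8))²)/(-8 + (-6 + (1/(4 - 8))²)) = -16*(-6 + (1/(-4))²)/(-8 + (-6 + (1/(-4))²)) = -16*(-6 + (-¼)²)/(-8 + (-6 + (-¼)²)) = -16*(-6 + 1/16)/(-8 + (-6 + 1/16)) = -16*(-95)/(16*(-8 - 95/16)) = -16*(-95)/(16*(-223/16)) = -16*(-95)*(-16)/(16*223) = -8*190/223 = -1520/223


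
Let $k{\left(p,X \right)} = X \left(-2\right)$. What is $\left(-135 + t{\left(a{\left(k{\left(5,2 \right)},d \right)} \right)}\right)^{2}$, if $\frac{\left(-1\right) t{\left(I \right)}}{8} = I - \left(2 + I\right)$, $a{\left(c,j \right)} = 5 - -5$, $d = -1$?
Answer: $14161$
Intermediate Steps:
$k{\left(p,X \right)} = - 2 X$
$a{\left(c,j \right)} = 10$ ($a{\left(c,j \right)} = 5 + 5 = 10$)
$t{\left(I \right)} = 16$ ($t{\left(I \right)} = - 8 \left(I - \left(2 + I\right)\right) = \left(-8\right) \left(-2\right) = 16$)
$\left(-135 + t{\left(a{\left(k{\left(5,2 \right)},d \right)} \right)}\right)^{2} = \left(-135 + 16\right)^{2} = \left(-119\right)^{2} = 14161$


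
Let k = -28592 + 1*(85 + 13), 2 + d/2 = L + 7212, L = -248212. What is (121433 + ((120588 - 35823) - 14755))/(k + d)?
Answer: -191443/510498 ≈ -0.37501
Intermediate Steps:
d = -482004 (d = -4 + 2*(-248212 + 7212) = -4 + 2*(-241000) = -4 - 482000 = -482004)
k = -28494 (k = -28592 + 1*98 = -28592 + 98 = -28494)
(121433 + ((120588 - 35823) - 14755))/(k + d) = (121433 + ((120588 - 35823) - 14755))/(-28494 - 482004) = (121433 + (84765 - 14755))/(-510498) = (121433 + 70010)*(-1/510498) = 191443*(-1/510498) = -191443/510498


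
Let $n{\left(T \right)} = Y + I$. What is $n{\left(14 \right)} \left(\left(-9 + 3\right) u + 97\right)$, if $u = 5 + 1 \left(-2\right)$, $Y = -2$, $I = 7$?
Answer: $395$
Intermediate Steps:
$u = 3$ ($u = 5 - 2 = 3$)
$n{\left(T \right)} = 5$ ($n{\left(T \right)} = -2 + 7 = 5$)
$n{\left(14 \right)} \left(\left(-9 + 3\right) u + 97\right) = 5 \left(\left(-9 + 3\right) 3 + 97\right) = 5 \left(\left(-6\right) 3 + 97\right) = 5 \left(-18 + 97\right) = 5 \cdot 79 = 395$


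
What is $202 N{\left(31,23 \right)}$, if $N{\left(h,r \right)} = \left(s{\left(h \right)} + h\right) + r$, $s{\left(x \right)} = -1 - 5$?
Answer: $9696$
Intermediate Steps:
$s{\left(x \right)} = -6$
$N{\left(h,r \right)} = -6 + h + r$ ($N{\left(h,r \right)} = \left(-6 + h\right) + r = -6 + h + r$)
$202 N{\left(31,23 \right)} = 202 \left(-6 + 31 + 23\right) = 202 \cdot 48 = 9696$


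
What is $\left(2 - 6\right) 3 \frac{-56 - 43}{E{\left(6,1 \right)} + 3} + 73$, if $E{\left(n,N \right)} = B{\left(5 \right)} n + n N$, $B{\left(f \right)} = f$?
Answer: $\frac{1345}{13} \approx 103.46$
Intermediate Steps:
$E{\left(n,N \right)} = 5 n + N n$ ($E{\left(n,N \right)} = 5 n + n N = 5 n + N n$)
$\left(2 - 6\right) 3 \frac{-56 - 43}{E{\left(6,1 \right)} + 3} + 73 = \left(2 - 6\right) 3 \frac{-56 - 43}{6 \left(5 + 1\right) + 3} + 73 = \left(-4\right) 3 \left(- \frac{99}{6 \cdot 6 + 3}\right) + 73 = - 12 \left(- \frac{99}{36 + 3}\right) + 73 = - 12 \left(- \frac{99}{39}\right) + 73 = - 12 \left(\left(-99\right) \frac{1}{39}\right) + 73 = \left(-12\right) \left(- \frac{33}{13}\right) + 73 = \frac{396}{13} + 73 = \frac{1345}{13}$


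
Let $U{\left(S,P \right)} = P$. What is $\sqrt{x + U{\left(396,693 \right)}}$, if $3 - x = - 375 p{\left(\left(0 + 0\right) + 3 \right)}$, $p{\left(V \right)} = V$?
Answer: $\sqrt{1821} \approx 42.673$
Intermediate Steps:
$x = 1128$ ($x = 3 - - 375 \left(\left(0 + 0\right) + 3\right) = 3 - - 375 \left(0 + 3\right) = 3 - \left(-375\right) 3 = 3 - -1125 = 3 + 1125 = 1128$)
$\sqrt{x + U{\left(396,693 \right)}} = \sqrt{1128 + 693} = \sqrt{1821}$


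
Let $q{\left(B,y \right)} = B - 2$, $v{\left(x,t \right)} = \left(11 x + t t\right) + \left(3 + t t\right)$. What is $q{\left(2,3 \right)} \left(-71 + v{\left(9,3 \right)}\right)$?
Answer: $0$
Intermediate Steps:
$v{\left(x,t \right)} = 3 + 2 t^{2} + 11 x$ ($v{\left(x,t \right)} = \left(11 x + t^{2}\right) + \left(3 + t^{2}\right) = \left(t^{2} + 11 x\right) + \left(3 + t^{2}\right) = 3 + 2 t^{2} + 11 x$)
$q{\left(B,y \right)} = -2 + B$
$q{\left(2,3 \right)} \left(-71 + v{\left(9,3 \right)}\right) = \left(-2 + 2\right) \left(-71 + \left(3 + 2 \cdot 3^{2} + 11 \cdot 9\right)\right) = 0 \left(-71 + \left(3 + 2 \cdot 9 + 99\right)\right) = 0 \left(-71 + \left(3 + 18 + 99\right)\right) = 0 \left(-71 + 120\right) = 0 \cdot 49 = 0$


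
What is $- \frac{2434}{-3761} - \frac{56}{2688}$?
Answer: $\frac{113071}{180528} \approx 0.62634$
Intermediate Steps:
$- \frac{2434}{-3761} - \frac{56}{2688} = \left(-2434\right) \left(- \frac{1}{3761}\right) - \frac{1}{48} = \frac{2434}{3761} - \frac{1}{48} = \frac{113071}{180528}$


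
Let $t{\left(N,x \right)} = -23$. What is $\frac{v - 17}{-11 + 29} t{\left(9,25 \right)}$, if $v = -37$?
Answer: $69$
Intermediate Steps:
$\frac{v - 17}{-11 + 29} t{\left(9,25 \right)} = \frac{-37 - 17}{-11 + 29} \left(-23\right) = - \frac{54}{18} \left(-23\right) = \left(-54\right) \frac{1}{18} \left(-23\right) = \left(-3\right) \left(-23\right) = 69$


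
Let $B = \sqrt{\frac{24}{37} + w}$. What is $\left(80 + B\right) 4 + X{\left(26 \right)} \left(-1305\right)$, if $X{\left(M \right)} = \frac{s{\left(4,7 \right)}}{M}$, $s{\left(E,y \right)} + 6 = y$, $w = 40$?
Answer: $\frac{7015}{26} + \frac{16 \sqrt{3478}}{37} \approx 295.31$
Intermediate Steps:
$s{\left(E,y \right)} = -6 + y$
$X{\left(M \right)} = \frac{1}{M}$ ($X{\left(M \right)} = \frac{-6 + 7}{M} = 1 \frac{1}{M} = \frac{1}{M}$)
$B = \frac{4 \sqrt{3478}}{37}$ ($B = \sqrt{\frac{24}{37} + 40} = \sqrt{\frac{1504}{37}} = \frac{4 \sqrt{3478}}{37} \approx 6.3756$)
$\left(80 + B\right) 4 + X{\left(26 \right)} \left(-1305\right) = \left(80 + \frac{4 \sqrt{3478}}{37}\right) 4 + \frac{1}{26} \left(-1305\right) = \left(320 + \frac{16 \sqrt{3478}}{37}\right) + \frac{1}{26} \left(-1305\right) = \left(320 + \frac{16 \sqrt{3478}}{37}\right) - \frac{1305}{26} = \frac{7015}{26} + \frac{16 \sqrt{3478}}{37}$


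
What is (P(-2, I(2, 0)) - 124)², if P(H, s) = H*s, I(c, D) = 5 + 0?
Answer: 17956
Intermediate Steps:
I(c, D) = 5
(P(-2, I(2, 0)) - 124)² = (-2*5 - 124)² = (-10 - 124)² = (-134)² = 17956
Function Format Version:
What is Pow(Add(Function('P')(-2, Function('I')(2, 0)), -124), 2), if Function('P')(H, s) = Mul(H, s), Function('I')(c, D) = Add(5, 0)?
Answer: 17956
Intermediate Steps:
Function('I')(c, D) = 5
Pow(Add(Function('P')(-2, Function('I')(2, 0)), -124), 2) = Pow(Add(Mul(-2, 5), -124), 2) = Pow(Add(-10, -124), 2) = Pow(-134, 2) = 17956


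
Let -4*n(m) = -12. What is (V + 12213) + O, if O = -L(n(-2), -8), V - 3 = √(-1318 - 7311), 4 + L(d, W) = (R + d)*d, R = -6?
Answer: 12229 + I*√8629 ≈ 12229.0 + 92.892*I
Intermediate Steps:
n(m) = 3 (n(m) = -¼*(-12) = 3)
L(d, W) = -4 + d*(-6 + d) (L(d, W) = -4 + (-6 + d)*d = -4 + d*(-6 + d))
V = 3 + I*√8629 (V = 3 + √(-1318 - 7311) = 3 + √(-8629) = 3 + I*√8629 ≈ 3.0 + 92.892*I)
O = 13 (O = -(-4 + 3² - 6*3) = -(-4 + 9 - 18) = -1*(-13) = 13)
(V + 12213) + O = ((3 + I*√8629) + 12213) + 13 = (12216 + I*√8629) + 13 = 12229 + I*√8629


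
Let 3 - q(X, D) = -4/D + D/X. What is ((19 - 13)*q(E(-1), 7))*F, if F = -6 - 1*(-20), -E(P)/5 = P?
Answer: 912/5 ≈ 182.40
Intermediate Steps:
E(P) = -5*P
q(X, D) = 3 + 4/D - D/X (q(X, D) = 3 - (-4/D + D/X) = 3 + (4/D - D/X) = 3 + 4/D - D/X)
F = 14 (F = -6 + 20 = 14)
((19 - 13)*q(E(-1), 7))*F = ((19 - 13)*(3 + 4/7 - 1*7/(-5*(-1))))*14 = (6*(3 + 4*(⅐) - 1*7/5))*14 = (6*(3 + 4/7 - 1*7*⅕))*14 = (6*(3 + 4/7 - 7/5))*14 = (6*(76/35))*14 = (456/35)*14 = 912/5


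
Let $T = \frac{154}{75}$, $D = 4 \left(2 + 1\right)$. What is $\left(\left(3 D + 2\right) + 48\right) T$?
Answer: $\frac{13244}{75} \approx 176.59$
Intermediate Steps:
$D = 12$ ($D = 4 \cdot 3 = 12$)
$T = \frac{154}{75}$ ($T = 154 \cdot \frac{1}{75} = \frac{154}{75} \approx 2.0533$)
$\left(\left(3 D + 2\right) + 48\right) T = \left(\left(3 \cdot 12 + 2\right) + 48\right) \frac{154}{75} = \left(\left(36 + 2\right) + 48\right) \frac{154}{75} = \left(38 + 48\right) \frac{154}{75} = 86 \cdot \frac{154}{75} = \frac{13244}{75}$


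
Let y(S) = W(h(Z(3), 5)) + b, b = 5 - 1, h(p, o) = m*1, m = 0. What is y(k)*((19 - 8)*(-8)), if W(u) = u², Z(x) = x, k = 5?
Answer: -352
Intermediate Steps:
h(p, o) = 0 (h(p, o) = 0*1 = 0)
b = 4
y(S) = 4 (y(S) = 0² + 4 = 0 + 4 = 4)
y(k)*((19 - 8)*(-8)) = 4*((19 - 8)*(-8)) = 4*(11*(-8)) = 4*(-88) = -352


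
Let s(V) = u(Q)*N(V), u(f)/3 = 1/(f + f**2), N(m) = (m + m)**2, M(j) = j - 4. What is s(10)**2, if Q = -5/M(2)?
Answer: 921600/49 ≈ 18808.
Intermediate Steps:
M(j) = -4 + j
Q = 5/2 (Q = -5/(-4 + 2) = -5/(-2) = -5*(-1/2) = 5/2 ≈ 2.5000)
N(m) = 4*m**2 (N(m) = (2*m)**2 = 4*m**2)
u(f) = 3/(f + f**2)
s(V) = 48*V**2/35 (s(V) = (3/((5/2)*(1 + 5/2)))*(4*V**2) = (3*(2/5)/(7/2))*(4*V**2) = (3*(2/5)*(2/7))*(4*V**2) = 12*(4*V**2)/35 = 48*V**2/35)
s(10)**2 = ((48/35)*10**2)**2 = ((48/35)*100)**2 = (960/7)**2 = 921600/49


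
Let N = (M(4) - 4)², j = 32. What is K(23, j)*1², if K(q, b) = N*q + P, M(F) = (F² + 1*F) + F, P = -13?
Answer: 9187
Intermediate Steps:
M(F) = F² + 2*F (M(F) = (F² + F) + F = (F + F²) + F = F² + 2*F)
N = 400 (N = (4*(2 + 4) - 4)² = (4*6 - 4)² = (24 - 4)² = 20² = 400)
K(q, b) = -13 + 400*q (K(q, b) = 400*q - 13 = -13 + 400*q)
K(23, j)*1² = (-13 + 400*23)*1² = (-13 + 9200)*1 = 9187*1 = 9187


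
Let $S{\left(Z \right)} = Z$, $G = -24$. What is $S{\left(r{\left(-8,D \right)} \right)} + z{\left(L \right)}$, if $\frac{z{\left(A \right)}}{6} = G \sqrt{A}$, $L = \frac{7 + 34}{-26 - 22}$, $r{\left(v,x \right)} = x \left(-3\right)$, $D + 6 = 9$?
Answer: $-9 - 12 i \sqrt{123} \approx -9.0 - 133.09 i$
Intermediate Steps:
$D = 3$ ($D = -6 + 9 = 3$)
$r{\left(v,x \right)} = - 3 x$
$L = - \frac{41}{48}$ ($L = \frac{41}{-48} = 41 \left(- \frac{1}{48}\right) = - \frac{41}{48} \approx -0.85417$)
$z{\left(A \right)} = - 144 \sqrt{A}$ ($z{\left(A \right)} = 6 \left(- 24 \sqrt{A}\right) = - 144 \sqrt{A}$)
$S{\left(r{\left(-8,D \right)} \right)} + z{\left(L \right)} = \left(-3\right) 3 - 144 \sqrt{- \frac{41}{48}} = -9 - 144 \frac{i \sqrt{123}}{12} = -9 - 12 i \sqrt{123}$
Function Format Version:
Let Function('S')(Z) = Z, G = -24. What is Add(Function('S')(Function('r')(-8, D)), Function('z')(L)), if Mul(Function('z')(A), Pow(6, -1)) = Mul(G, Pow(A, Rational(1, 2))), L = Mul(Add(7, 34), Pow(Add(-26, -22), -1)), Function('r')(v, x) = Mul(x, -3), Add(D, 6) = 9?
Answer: Add(-9, Mul(-12, I, Pow(123, Rational(1, 2)))) ≈ Add(-9.0000, Mul(-133.09, I))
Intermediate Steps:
D = 3 (D = Add(-6, 9) = 3)
Function('r')(v, x) = Mul(-3, x)
L = Rational(-41, 48) (L = Mul(41, Pow(-48, -1)) = Mul(41, Rational(-1, 48)) = Rational(-41, 48) ≈ -0.85417)
Function('z')(A) = Mul(-144, Pow(A, Rational(1, 2))) (Function('z')(A) = Mul(6, Mul(-24, Pow(A, Rational(1, 2)))) = Mul(-144, Pow(A, Rational(1, 2))))
Add(Function('S')(Function('r')(-8, D)), Function('z')(L)) = Add(Mul(-3, 3), Mul(-144, Pow(Rational(-41, 48), Rational(1, 2)))) = Add(-9, Mul(-144, Mul(Rational(1, 12), I, Pow(123, Rational(1, 2))))) = Add(-9, Mul(-12, I, Pow(123, Rational(1, 2))))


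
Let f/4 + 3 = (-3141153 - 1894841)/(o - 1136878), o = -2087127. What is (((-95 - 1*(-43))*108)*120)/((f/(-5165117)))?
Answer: -215814624915261600/356617 ≈ -6.0517e+11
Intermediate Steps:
f = -18544084/3224005 (f = -12 + 4*((-3141153 - 1894841)/(-2087127 - 1136878)) = -12 + 4*(-5035994/(-3224005)) = -12 + 4*(-5035994*(-1/3224005)) = -12 + 4*(5035994/3224005) = -12 + 20143976/3224005 = -18544084/3224005 ≈ -5.7519)
(((-95 - 1*(-43))*108)*120)/((f/(-5165117))) = (((-95 - 1*(-43))*108)*120)/((-18544084/3224005/(-5165117))) = (((-95 + 43)*108)*120)/((-18544084/3224005*(-1/5165117))) = (-52*108*120)/(18544084/16652363033585) = -5616*120*(16652363033585/18544084) = -673920*16652363033585/18544084 = -215814624915261600/356617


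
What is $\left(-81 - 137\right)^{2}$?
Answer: $47524$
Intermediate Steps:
$\left(-81 - 137\right)^{2} = \left(-218\right)^{2} = 47524$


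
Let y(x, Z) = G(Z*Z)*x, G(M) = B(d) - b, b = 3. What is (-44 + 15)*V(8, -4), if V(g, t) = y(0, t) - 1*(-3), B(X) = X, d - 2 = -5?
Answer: -87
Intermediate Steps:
d = -3 (d = 2 - 5 = -3)
G(M) = -6 (G(M) = -3 - 1*3 = -3 - 3 = -6)
y(x, Z) = -6*x
V(g, t) = 3 (V(g, t) = -6*0 - 1*(-3) = 0 + 3 = 3)
(-44 + 15)*V(8, -4) = (-44 + 15)*3 = -29*3 = -87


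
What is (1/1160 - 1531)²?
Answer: 3154030369681/1345600 ≈ 2.3440e+6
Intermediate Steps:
(1/1160 - 1531)² = (-1775959/1160)² = 3154030369681/1345600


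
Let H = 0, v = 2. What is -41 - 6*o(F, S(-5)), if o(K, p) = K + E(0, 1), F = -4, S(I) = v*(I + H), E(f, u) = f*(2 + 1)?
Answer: -17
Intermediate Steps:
E(f, u) = 3*f (E(f, u) = f*3 = 3*f)
S(I) = 2*I (S(I) = 2*(I + 0) = 2*I)
o(K, p) = K (o(K, p) = K + 3*0 = K + 0 = K)
-41 - 6*o(F, S(-5)) = -41 - 6*(-4) = -41 + 24 = -17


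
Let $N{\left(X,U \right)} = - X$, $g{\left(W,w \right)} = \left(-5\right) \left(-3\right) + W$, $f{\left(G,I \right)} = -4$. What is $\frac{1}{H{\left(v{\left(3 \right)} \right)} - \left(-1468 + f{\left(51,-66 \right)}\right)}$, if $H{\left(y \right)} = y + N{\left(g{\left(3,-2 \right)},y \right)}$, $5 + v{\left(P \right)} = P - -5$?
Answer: $\frac{1}{1457} \approx 0.00068634$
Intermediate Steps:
$g{\left(W,w \right)} = 15 + W$
$v{\left(P \right)} = P$ ($v{\left(P \right)} = -5 + \left(P - -5\right) = -5 + \left(P + 5\right) = -5 + \left(5 + P\right) = P$)
$H{\left(y \right)} = -18 + y$ ($H{\left(y \right)} = y - \left(15 + 3\right) = y - 18 = -18 + y$)
$\frac{1}{H{\left(v{\left(3 \right)} \right)} - \left(-1468 + f{\left(51,-66 \right)}\right)} = \frac{1}{\left(-18 + 3\right) + \left(1468 - -4\right)} = \frac{1}{-15 + \left(1468 + 4\right)} = \frac{1}{-15 + 1472} = \frac{1}{1457}$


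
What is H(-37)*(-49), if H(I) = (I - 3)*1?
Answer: 1960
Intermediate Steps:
H(I) = -3 + I (H(I) = (-3 + I)*1 = -3 + I)
H(-37)*(-49) = (-3 - 37)*(-49) = -40*(-49) = 1960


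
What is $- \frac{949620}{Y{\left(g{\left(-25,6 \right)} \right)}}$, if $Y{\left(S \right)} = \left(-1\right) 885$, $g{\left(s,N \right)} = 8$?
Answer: $\frac{63308}{59} \approx 1073.0$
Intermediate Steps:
$Y{\left(S \right)} = -885$
$- \frac{949620}{Y{\left(g{\left(-25,6 \right)} \right)}} = - \frac{949620}{-885} = \left(-949620\right) \left(- \frac{1}{885}\right) = \frac{63308}{59}$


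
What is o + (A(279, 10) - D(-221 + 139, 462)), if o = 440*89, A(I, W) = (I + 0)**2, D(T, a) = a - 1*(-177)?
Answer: 116362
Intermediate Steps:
D(T, a) = 177 + a (D(T, a) = a + 177 = 177 + a)
A(I, W) = I**2
o = 39160
o + (A(279, 10) - D(-221 + 139, 462)) = 39160 + (279**2 - (177 + 462)) = 39160 + (77841 - 1*639) = 39160 + (77841 - 639) = 39160 + 77202 = 116362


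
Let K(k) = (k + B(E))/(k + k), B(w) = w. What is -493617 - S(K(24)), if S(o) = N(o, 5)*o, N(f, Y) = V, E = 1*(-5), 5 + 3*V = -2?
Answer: -71080715/144 ≈ -4.9362e+5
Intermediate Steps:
V = -7/3 (V = -5/3 + (1/3)*(-2) = -5/3 - 2/3 = -7/3 ≈ -2.3333)
E = -5
N(f, Y) = -7/3
K(k) = (-5 + k)/(2*k) (K(k) = (k - 5)/(k + k) = (-5 + k)/((2*k)) = (-5 + k)*(1/(2*k)) = (-5 + k)/(2*k))
S(o) = -7*o/3
-493617 - S(K(24)) = -493617 - (-7)*(1/2)*(-5 + 24)/24/3 = -493617 - (-7)*(1/2)*(1/24)*19/3 = -493617 - (-7)*19/(3*48) = -493617 - 1*(-133/144) = -493617 + 133/144 = -71080715/144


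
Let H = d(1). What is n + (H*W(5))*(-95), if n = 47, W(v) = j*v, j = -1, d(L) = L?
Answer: 522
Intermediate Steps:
H = 1
W(v) = -v
n + (H*W(5))*(-95) = 47 + (1*(-1*5))*(-95) = 47 + (1*(-5))*(-95) = 47 - 5*(-95) = 47 + 475 = 522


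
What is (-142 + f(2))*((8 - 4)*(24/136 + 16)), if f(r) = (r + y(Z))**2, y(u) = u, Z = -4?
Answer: -151800/17 ≈ -8929.4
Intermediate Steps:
f(r) = (-4 + r)**2 (f(r) = (r - 4)**2 = (-4 + r)**2)
(-142 + f(2))*((8 - 4)*(24/136 + 16)) = (-142 + (-4 + 2)**2)*((8 - 4)*(24/136 + 16)) = (-142 + (-2)**2)*(4*(24*(1/136) + 16)) = (-142 + 4)*(4*(3/17 + 16)) = -552*275/17 = -138*1100/17 = -151800/17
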